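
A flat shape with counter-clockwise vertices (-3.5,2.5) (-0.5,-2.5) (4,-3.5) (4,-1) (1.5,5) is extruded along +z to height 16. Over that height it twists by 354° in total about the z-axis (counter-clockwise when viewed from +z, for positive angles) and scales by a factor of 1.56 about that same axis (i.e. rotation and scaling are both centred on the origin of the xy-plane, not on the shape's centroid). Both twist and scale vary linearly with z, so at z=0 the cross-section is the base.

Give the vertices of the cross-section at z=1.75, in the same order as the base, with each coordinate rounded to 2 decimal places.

t = z/height = 1.75/16 = 0.109375
s = 1 + (scale-1)·z/height = 1 + (1.56-1)·1.75/16 = 1.061250
θ = twist·z/height = 354°·1.75/16 = 38.7188° = 0.675770 rad
cos θ = 0.780226, sin θ = 0.625498 (intermediates below are computed at full precision and shown rounded to 5 d.p.)
v1: (-3.5,2.5) → rotate → (-4.29454,-0.23868) → ×s → (-4.55758,-0.25330) → (-4.56,-0.25)
v2: (-0.5,-2.5) → rotate → (1.17363,-2.26331) → ×s → (1.24552,-2.40194) → (1.25,-2.40)
v3: (4,-3.5) → rotate → (5.31015,-0.22880) → ×s → (5.63539,-0.24281) → (5.64,-0.24)
v4: (4,-1) → rotate → (3.74640,1.72177) → ×s → (3.97587,1.82722) → (3.98,1.83)
v5: (1.5,5) → rotate → (-1.95715,4.83938) → ×s → (-2.07703,5.13579) → (-2.08,5.14)

Cross-section at z=1.75: (-4.56,-0.25) (1.25,-2.40) (5.64,-0.24) (3.98,1.83) (-2.08,5.14)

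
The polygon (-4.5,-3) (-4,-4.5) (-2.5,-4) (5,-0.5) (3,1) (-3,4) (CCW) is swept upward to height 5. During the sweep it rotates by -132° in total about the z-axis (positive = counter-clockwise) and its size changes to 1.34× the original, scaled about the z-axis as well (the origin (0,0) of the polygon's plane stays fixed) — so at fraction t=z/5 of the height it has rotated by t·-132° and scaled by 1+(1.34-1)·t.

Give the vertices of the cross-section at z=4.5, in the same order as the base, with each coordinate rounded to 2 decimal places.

Cross-section at z=4.5: (-0.60,7.04) (-2.63,7.41) (-3.00,5.38) (-3.72,-5.41) (-0.74,-4.06) (6.47,0.92)

t = z/height = 4.5/5 = 0.9
s = 1 + (scale-1)·z/height = 1 + (1.34-1)·4.5/5 = 1.306000
θ = twist·z/height = -132°·4.5/5 = -118.8000° = -2.073451 rad
cos θ = -0.481754, sin θ = -0.876307 (intermediates below are computed at full precision and shown rounded to 5 d.p.)
v1: (-4.5,-3) → rotate → (-0.46103,5.38864) → ×s → (-0.60210,7.03757) → (-0.60,7.04)
v2: (-4,-4.5) → rotate → (-2.01637,5.67312) → ×s → (-2.63337,7.40909) → (-2.63,7.41)
v3: (-2.5,-4) → rotate → (-2.30084,4.11778) → ×s → (-3.00490,5.37782) → (-3.00,5.38)
v4: (5,-0.5) → rotate → (-2.84692,-4.14066) → ×s → (-3.71808,-5.40770) → (-3.72,-5.41)
v5: (3,1) → rotate → (-0.56895,-3.11067) → ×s → (-0.74305,-4.06254) → (-0.74,-4.06)
v6: (-3,4) → rotate → (4.95049,0.70191) → ×s → (6.46534,0.91669) → (6.47,0.92)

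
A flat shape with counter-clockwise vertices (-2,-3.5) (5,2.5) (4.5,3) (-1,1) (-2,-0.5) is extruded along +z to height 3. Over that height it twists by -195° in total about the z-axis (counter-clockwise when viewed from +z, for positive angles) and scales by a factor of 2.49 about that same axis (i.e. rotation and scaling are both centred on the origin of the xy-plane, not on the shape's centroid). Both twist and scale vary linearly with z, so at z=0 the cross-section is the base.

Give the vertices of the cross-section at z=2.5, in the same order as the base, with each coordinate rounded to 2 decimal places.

t = z/height = 2.5/3 = 0.833333
s = 1 + (scale-1)·z/height = 1 + (2.49-1)·2.5/3 = 2.241667
θ = twist·z/height = -195°·2.5/3 = -162.5000° = -2.836160 rad
cos θ = -0.953717, sin θ = -0.300706 (intermediates below are computed at full precision and shown rounded to 5 d.p.)
v1: (-2,-3.5) → rotate → (0.85496,3.93942) → ×s → (1.91654,8.83087) → (1.92,8.83)
v2: (5,2.5) → rotate → (-4.01682,-3.88782) → ×s → (-9.00437,-8.71520) → (-9.00,-8.72)
v3: (4.5,3) → rotate → (-3.38961,-4.21433) → ×s → (-7.59837,-9.44712) → (-7.60,-9.45)
v4: (-1,1) → rotate → (1.25442,-0.65301) → ×s → (2.81200,-1.46383) → (2.81,-1.46)
v5: (-2,-0.5) → rotate → (1.75708,1.07827) → ×s → (3.93879,2.41712) → (3.94,2.42)

Cross-section at z=2.5: (1.92,8.83) (-9.00,-8.72) (-7.60,-9.45) (2.81,-1.46) (3.94,2.42)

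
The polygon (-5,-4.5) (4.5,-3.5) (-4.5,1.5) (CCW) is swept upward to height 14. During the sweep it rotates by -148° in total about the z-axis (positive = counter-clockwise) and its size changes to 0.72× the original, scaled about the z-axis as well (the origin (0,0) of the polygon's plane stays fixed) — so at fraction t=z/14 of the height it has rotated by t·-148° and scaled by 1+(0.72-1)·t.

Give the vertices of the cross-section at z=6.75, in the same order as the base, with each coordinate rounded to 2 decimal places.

t = z/height = 6.75/14 = 0.482143
s = 1 + (scale-1)·z/height = 1 + (0.72-1)·6.75/14 = 0.865000
θ = twist·z/height = -148°·6.75/14 = -71.3571° = -1.245417 rad
cos θ = 0.319668, sin θ = -0.947530 (intermediates below are computed at full precision and shown rounded to 5 d.p.)
v1: (-5,-4.5) → rotate → (-5.86222,3.29914) → ×s → (-5.07082,2.85376) → (-5.07,2.85)
v2: (4.5,-3.5) → rotate → (-1.87785,-5.38272) → ×s → (-1.62434,-4.65605) → (-1.62,-4.66)
v3: (-4.5,1.5) → rotate → (-0.01721,4.74339) → ×s → (-0.01489,4.10303) → (-0.01,4.10)

Cross-section at z=6.75: (-5.07,2.85) (-1.62,-4.66) (-0.01,4.10)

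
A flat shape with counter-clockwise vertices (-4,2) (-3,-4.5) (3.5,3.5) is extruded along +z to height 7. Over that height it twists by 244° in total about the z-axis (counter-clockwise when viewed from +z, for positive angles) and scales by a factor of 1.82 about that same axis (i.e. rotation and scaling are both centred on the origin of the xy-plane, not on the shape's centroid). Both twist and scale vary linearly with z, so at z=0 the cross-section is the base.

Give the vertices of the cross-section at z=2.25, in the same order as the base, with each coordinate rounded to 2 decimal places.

Cross-section at z=2.25: (-3.49,-4.44) (4.81,-4.85) (-3.45,5.22)

t = z/height = 2.25/7 = 0.321429
s = 1 + (scale-1)·z/height = 1 + (1.82-1)·2.25/7 = 1.263571
θ = twist·z/height = 244°·2.25/7 = 78.4286° = 1.368837 rad
cos θ = 0.200589, sin θ = 0.979675 (intermediates below are computed at full precision and shown rounded to 5 d.p.)
v1: (-4,2) → rotate → (-2.76171,-3.51752) → ×s → (-3.48962,-4.44464) → (-3.49,-4.44)
v2: (-3,-4.5) → rotate → (3.80677,-3.84168) → ×s → (4.81013,-4.85424) → (4.81,-4.85)
v3: (3.5,3.5) → rotate → (-2.72680,4.13093) → ×s → (-3.44551,5.21972) → (-3.45,5.22)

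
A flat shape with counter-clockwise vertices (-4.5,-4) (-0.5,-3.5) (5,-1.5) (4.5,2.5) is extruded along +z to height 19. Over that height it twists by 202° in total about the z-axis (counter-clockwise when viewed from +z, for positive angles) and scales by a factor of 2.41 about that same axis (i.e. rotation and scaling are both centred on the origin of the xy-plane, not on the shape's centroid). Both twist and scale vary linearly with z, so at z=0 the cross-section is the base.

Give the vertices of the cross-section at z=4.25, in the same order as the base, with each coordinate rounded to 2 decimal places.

Cross-section at z=4.25: (-0.44,-7.91) (2.80,-3.71) (6.04,3.27) (1.84,6.52)

t = z/height = 4.25/19 = 0.223684
s = 1 + (scale-1)·z/height = 1 + (2.41-1)·4.25/19 = 1.315395
θ = twist·z/height = 202°·4.25/19 = 45.1842° = 0.788613 rad
cos θ = 0.704830, sin θ = 0.709377 (intermediates below are computed at full precision and shown rounded to 5 d.p.)
v1: (-4.5,-4) → rotate → (-0.33423,-6.01151) → ×s → (-0.43964,-7.90751) → (-0.44,-7.91)
v2: (-0.5,-3.5) → rotate → (2.13040,-2.82159) → ×s → (2.80232,-3.71151) → (2.80,-3.71)
v3: (5,-1.5) → rotate → (4.58821,2.48964) → ×s → (6.03531,3.27486) → (6.04,3.27)
v4: (4.5,2.5) → rotate → (1.39829,4.95427) → ×s → (1.83931,6.51682) → (1.84,6.52)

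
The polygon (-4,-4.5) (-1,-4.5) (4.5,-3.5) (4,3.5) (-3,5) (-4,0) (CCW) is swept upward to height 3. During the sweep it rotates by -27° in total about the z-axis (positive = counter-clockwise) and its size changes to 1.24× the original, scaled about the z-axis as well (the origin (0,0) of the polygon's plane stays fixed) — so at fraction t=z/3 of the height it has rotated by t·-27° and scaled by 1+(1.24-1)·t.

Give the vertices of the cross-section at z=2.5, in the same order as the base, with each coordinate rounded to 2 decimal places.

Cross-section at z=2.5: (-6.50,-3.15) (-3.18,-4.53) (3.38,-5.95) (6.04,2.04) (-1.03,6.92) (-4.43,1.84)

t = z/height = 2.5/3 = 0.833333
s = 1 + (scale-1)·z/height = 1 + (1.24-1)·2.5/3 = 1.200000
θ = twist·z/height = -27°·2.5/3 = -22.5000° = -0.392699 rad
cos θ = 0.923880, sin θ = -0.382683 (intermediates below are computed at full precision and shown rounded to 5 d.p.)
v1: (-4,-4.5) → rotate → (-5.41759,-2.62672) → ×s → (-6.50111,-3.15207) → (-6.50,-3.15)
v2: (-1,-4.5) → rotate → (-2.64595,-3.77477) → ×s → (-3.17515,-4.52973) → (-3.18,-4.53)
v3: (4.5,-3.5) → rotate → (2.81807,-4.95565) → ×s → (3.38168,-5.94678) → (3.38,-5.95)
v4: (4,3.5) → rotate → (5.03491,1.70284) → ×s → (6.04189,2.04341) → (6.04,2.04)
v5: (-3,5) → rotate → (-0.85822,5.76745) → ×s → (-1.02987,6.92094) → (-1.03,6.92)
v6: (-4,0) → rotate → (-3.69552,1.53073) → ×s → (-4.43462,1.83688) → (-4.43,1.84)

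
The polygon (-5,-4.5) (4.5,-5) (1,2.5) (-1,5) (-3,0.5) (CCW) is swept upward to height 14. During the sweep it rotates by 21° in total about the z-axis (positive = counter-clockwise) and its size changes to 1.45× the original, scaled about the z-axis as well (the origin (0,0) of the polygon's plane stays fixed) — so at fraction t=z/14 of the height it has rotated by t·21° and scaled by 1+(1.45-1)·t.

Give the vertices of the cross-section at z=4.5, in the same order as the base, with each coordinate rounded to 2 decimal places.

Cross-section at z=4.5: (-5.08,-5.79) (5.79,-5.08) (0.80,2.98) (-1.81,5.55) (-3.48,0.16)

t = z/height = 4.5/14 = 0.321429
s = 1 + (scale-1)·z/height = 1 + (1.45-1)·4.5/14 = 1.144643
θ = twist·z/height = 21°·4.5/14 = 6.7500° = 0.117810 rad
cos θ = 0.993068, sin θ = 0.117537 (intermediates below are computed at full precision and shown rounded to 5 d.p.)
v1: (-5,-4.5) → rotate → (-4.43642,-5.05650) → ×s → (-5.07812,-5.78788) → (-5.08,-5.79)
v2: (4.5,-5) → rotate → (5.05650,-4.43642) → ×s → (5.78788,-5.07812) → (5.79,-5.08)
v3: (1,2.5) → rotate → (0.69922,2.60021) → ×s → (0.80036,2.97631) → (0.80,2.98)
v4: (-1,5) → rotate → (-1.58076,4.84780) → ×s → (-1.80940,5.54901) → (-1.81,5.55)
v5: (-3,0.5) → rotate → (-3.03797,0.14392) → ×s → (-3.47740,0.16474) → (-3.48,0.16)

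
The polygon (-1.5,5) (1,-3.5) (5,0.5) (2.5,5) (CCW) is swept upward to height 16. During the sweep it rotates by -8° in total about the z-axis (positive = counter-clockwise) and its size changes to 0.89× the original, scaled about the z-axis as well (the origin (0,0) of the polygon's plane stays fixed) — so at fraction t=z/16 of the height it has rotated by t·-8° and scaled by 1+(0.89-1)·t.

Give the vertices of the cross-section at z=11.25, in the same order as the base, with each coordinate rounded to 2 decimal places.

Cross-section at z=11.25: (-0.93,4.73) (0.60,-3.30) (4.64,0.01) (2.75,4.36)

t = z/height = 11.25/16 = 0.703125
s = 1 + (scale-1)·z/height = 1 + (0.89-1)·11.25/16 = 0.922656
θ = twist·z/height = -8°·11.25/16 = -5.6250° = -0.098175 rad
cos θ = 0.995185, sin θ = -0.098017 (intermediates below are computed at full precision and shown rounded to 5 d.p.)
v1: (-1.5,5) → rotate → (-1.00269,5.12295) → ×s → (-0.92514,4.72672) → (-0.93,4.73)
v2: (1,-3.5) → rotate → (0.65212,-3.58116) → ×s → (0.60169,-3.30418) → (0.60,-3.30)
v3: (5,0.5) → rotate → (5.02493,0.00751) → ×s → (4.63629,0.00693) → (4.64,0.01)
v4: (2.5,5) → rotate → (2.97805,4.73088) → ×s → (2.74771,4.36498) → (2.75,4.36)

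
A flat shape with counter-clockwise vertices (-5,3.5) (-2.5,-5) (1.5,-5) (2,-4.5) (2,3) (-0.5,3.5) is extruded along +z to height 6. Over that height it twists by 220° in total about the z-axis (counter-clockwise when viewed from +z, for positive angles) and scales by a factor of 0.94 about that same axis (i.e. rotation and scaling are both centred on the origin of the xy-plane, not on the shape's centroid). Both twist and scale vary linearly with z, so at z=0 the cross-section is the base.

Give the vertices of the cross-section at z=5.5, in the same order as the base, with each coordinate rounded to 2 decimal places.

Cross-section at z=5.5: (5.61,-1.33) (0.45,5.26) (-3.06,3.87) (-3.33,3.25) (-0.71,-3.33) (1.66,-2.90)

t = z/height = 5.5/6 = 0.916667
s = 1 + (scale-1)·z/height = 1 + (0.94-1)·5.5/6 = 0.945000
θ = twist·z/height = 220°·5.5/6 = 201.6667° = 3.519747 rad
cos θ = -0.929348, sin θ = -0.369206 (intermediates below are computed at full precision and shown rounded to 5 d.p.)
v1: (-5,3.5) → rotate → (5.93896,-1.40669) → ×s → (5.61232,-1.32932) → (5.61,-1.33)
v2: (-2.5,-5) → rotate → (0.47734,5.56975) → ×s → (0.45108,5.26342) → (0.45,5.26)
v3: (1.5,-5) → rotate → (-3.24005,4.09293) → ×s → (-3.06185,3.86782) → (-3.06,3.87)
v4: (2,-4.5) → rotate → (-3.52012,3.44365) → ×s → (-3.32652,3.25425) → (-3.33,3.25)
v5: (2,3) → rotate → (-0.75108,-3.52645) → ×s → (-0.70977,-3.33250) → (-0.71,-3.33)
v6: (-0.5,3.5) → rotate → (1.75690,-3.06811) → ×s → (1.66027,-2.89937) → (1.66,-2.90)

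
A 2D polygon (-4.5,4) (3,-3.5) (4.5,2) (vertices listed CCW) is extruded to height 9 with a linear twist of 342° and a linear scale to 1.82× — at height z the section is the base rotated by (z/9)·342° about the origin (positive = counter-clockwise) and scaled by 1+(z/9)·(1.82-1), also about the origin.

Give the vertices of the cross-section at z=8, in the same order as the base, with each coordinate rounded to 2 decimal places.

t = z/height = 8/9 = 0.888889
s = 1 + (scale-1)·z/height = 1 + (1.82-1)·8/9 = 1.728889
θ = twist·z/height = 342°·8/9 = 304.0000° = 5.305801 rad
cos θ = 0.559193, sin θ = -0.829038 (intermediates below are computed at full precision and shown rounded to 5 d.p.)
v1: (-4.5,4) → rotate → (0.79978,5.96744) → ×s → (1.38273,10.31704) → (1.38,10.32)
v2: (3,-3.5) → rotate → (-1.22405,-4.44429) → ×s → (-2.11625,-7.68368) → (-2.12,-7.68)
v3: (4.5,2) → rotate → (4.17444,-2.61228) → ×s → (7.21715,-4.51635) → (7.22,-4.52)

Cross-section at z=8: (1.38,10.32) (-2.12,-7.68) (7.22,-4.52)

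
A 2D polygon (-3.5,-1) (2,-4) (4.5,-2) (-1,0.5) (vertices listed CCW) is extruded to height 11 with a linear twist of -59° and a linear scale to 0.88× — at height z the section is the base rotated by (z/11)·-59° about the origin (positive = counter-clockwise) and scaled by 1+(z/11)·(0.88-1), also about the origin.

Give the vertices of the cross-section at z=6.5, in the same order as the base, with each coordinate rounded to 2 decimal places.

Cross-section at z=6.5: (-3.20,1.10) (-0.60,-4.11) (2.37,-3.91) (-0.50,0.91)

t = z/height = 6.5/11 = 0.590909
s = 1 + (scale-1)·z/height = 1 + (0.88-1)·6.5/11 = 0.929091
θ = twist·z/height = -59°·6.5/11 = -34.8636° = -0.608485 rad
cos θ = 0.820515, sin θ = -0.571625 (intermediates below are computed at full precision and shown rounded to 5 d.p.)
v1: (-3.5,-1) → rotate → (-3.44343,1.18017) → ×s → (-3.19926,1.09649) → (-3.20,1.10)
v2: (2,-4) → rotate → (-0.64547,-4.42531) → ×s → (-0.59970,-4.11152) → (-0.60,-4.11)
v3: (4.5,-2) → rotate → (2.54907,-4.21334) → ×s → (2.36831,-3.91458) → (2.37,-3.91)
v4: (-1,0.5) → rotate → (-0.53470,0.98188) → ×s → (-0.49679,0.91226) → (-0.50,0.91)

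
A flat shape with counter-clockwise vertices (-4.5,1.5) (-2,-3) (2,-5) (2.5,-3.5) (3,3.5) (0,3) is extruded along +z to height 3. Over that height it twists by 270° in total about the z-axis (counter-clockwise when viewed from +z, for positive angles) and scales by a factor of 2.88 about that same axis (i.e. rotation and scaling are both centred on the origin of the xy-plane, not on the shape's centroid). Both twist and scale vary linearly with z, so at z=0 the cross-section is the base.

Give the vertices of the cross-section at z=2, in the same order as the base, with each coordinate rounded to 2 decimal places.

Cross-section at z=2: (10.14,-3.38) (4.51,6.76) (-4.51,11.27) (-5.63,7.89) (-6.76,-7.89) (0.00,-6.76)

t = z/height = 2/3 = 0.666667
s = 1 + (scale-1)·z/height = 1 + (2.88-1)·2/3 = 2.253333
θ = twist·z/height = 270°·2/3 = 180.0000° = 3.141593 rad
cos θ = -1.000000, sin θ = 0.000000 (intermediates below are computed at full precision and shown rounded to 5 d.p.)
v1: (-4.5,1.5) → rotate → (4.50000,-1.50000) → ×s → (10.14000,-3.38000) → (10.14,-3.38)
v2: (-2,-3) → rotate → (2.00000,3.00000) → ×s → (4.50667,6.76000) → (4.51,6.76)
v3: (2,-5) → rotate → (-2.00000,5.00000) → ×s → (-4.50667,11.26667) → (-4.51,11.27)
v4: (2.5,-3.5) → rotate → (-2.50000,3.50000) → ×s → (-5.63333,7.88667) → (-5.63,7.89)
v5: (3,3.5) → rotate → (-3.00000,-3.50000) → ×s → (-6.76000,-7.88667) → (-6.76,-7.89)
v6: (0,3) → rotate → (0.00000,-3.00000) → ×s → (0.00000,-6.76000) → (0.00,-6.76)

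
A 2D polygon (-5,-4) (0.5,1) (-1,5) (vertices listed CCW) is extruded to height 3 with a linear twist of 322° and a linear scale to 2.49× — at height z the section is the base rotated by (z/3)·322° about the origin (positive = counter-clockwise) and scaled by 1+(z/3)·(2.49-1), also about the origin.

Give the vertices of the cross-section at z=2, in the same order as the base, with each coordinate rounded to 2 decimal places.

t = z/height = 2/3 = 0.666667
s = 1 + (scale-1)·z/height = 1 + (2.49-1)·2/3 = 1.993333
θ = twist·z/height = 322°·2/3 = 214.6667° = 3.746640 rad
cos θ = -0.822475, sin θ = -0.568801 (intermediates below are computed at full precision and shown rounded to 5 d.p.)
v1: (-5,-4) → rotate → (1.83717,6.13391) → ×s → (3.66209,12.22692) → (3.66,12.23)
v2: (0.5,1) → rotate → (0.15756,-1.10688) → ×s → (0.31408,-2.20637) → (0.31,-2.21)
v3: (-1,5) → rotate → (3.66648,-3.54357) → ×s → (7.30852,-7.06352) → (7.31,-7.06)

Cross-section at z=2: (3.66,12.23) (0.31,-2.21) (7.31,-7.06)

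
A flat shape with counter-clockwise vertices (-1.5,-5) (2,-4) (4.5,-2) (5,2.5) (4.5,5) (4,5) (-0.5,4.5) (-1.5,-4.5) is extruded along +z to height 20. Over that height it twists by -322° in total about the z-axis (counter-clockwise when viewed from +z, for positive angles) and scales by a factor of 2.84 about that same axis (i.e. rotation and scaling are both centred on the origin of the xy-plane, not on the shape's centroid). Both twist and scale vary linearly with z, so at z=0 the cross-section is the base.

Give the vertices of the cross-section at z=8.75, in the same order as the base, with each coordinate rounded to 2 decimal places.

t = z/height = 8.75/20 = 0.4375
s = 1 + (scale-1)·z/height = 1 + (2.84-1)·8.75/20 = 1.805000
θ = twist·z/height = -322°·8.75/20 = -140.8750° = -2.458733 rad
cos θ = -0.775771, sin θ = -0.631014 (intermediates below are computed at full precision and shown rounded to 5 d.p.)
v1: (-1.5,-5) → rotate → (-1.99142,4.82538) → ×s → (-3.59450,8.70981) → (-3.59,8.71)
v2: (2,-4) → rotate → (-4.07560,1.84106) → ×s → (-7.35646,3.32311) → (-7.36,3.32)
v3: (4.5,-2) → rotate → (-4.75300,-1.28802) → ×s → (-8.57916,-2.32488) → (-8.58,-2.32)
v4: (5,2.5) → rotate → (-2.30132,-5.09450) → ×s → (-4.15388,-9.19557) → (-4.15,-9.20)
v5: (4.5,5) → rotate → (-0.33590,-6.71842) → ×s → (-0.60630,-12.12675) → (-0.61,-12.13)
v6: (4,5) → rotate → (0.05199,-6.40291) → ×s → (0.09384,-11.55726) → (0.09,-11.56)
v7: (-0.5,4.5) → rotate → (3.22745,-3.17546) → ×s → (5.82555,-5.73171) → (5.83,-5.73)
v8: (-1.5,-4.5) → rotate → (-1.67591,4.43749) → ×s → (-3.02501,8.00967) → (-3.03,8.01)

Cross-section at z=8.75: (-3.59,8.71) (-7.36,3.32) (-8.58,-2.32) (-4.15,-9.20) (-0.61,-12.13) (0.09,-11.56) (5.83,-5.73) (-3.03,8.01)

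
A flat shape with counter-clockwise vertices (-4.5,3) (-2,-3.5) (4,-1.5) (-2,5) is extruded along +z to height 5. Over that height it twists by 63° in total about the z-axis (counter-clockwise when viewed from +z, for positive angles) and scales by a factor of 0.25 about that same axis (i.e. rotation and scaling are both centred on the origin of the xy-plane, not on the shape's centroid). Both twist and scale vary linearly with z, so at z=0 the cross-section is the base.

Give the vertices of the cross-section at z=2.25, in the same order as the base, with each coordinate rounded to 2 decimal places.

t = z/height = 2.25/5 = 0.45
s = 1 + (scale-1)·z/height = 1 + (0.25-1)·2.25/5 = 0.662500
θ = twist·z/height = 63°·2.25/5 = 28.3500° = 0.494801 rad
cos θ = 0.880063, sin θ = 0.474856 (intermediates below are computed at full precision and shown rounded to 5 d.p.)
v1: (-4.5,3) → rotate → (-5.38485,0.50334) → ×s → (-3.56747,0.33346) → (-3.57,0.33)
v2: (-2,-3.5) → rotate → (-0.09813,-4.02993) → ×s → (-0.06501,-2.66983) → (-0.07,-2.67)
v3: (4,-1.5) → rotate → (4.23254,0.57933) → ×s → (2.80406,0.38381) → (2.80,0.38)
v4: (-2,5) → rotate → (-4.13441,3.45060) → ×s → (-2.73905,2.28602) → (-2.74,2.29)

Cross-section at z=2.25: (-3.57,0.33) (-0.07,-2.67) (2.80,0.38) (-2.74,2.29)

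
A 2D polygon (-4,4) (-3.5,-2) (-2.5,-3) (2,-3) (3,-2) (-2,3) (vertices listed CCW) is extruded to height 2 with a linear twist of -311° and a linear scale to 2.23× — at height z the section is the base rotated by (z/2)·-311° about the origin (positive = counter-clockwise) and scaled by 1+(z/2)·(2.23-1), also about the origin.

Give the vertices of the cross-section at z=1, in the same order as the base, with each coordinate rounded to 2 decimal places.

Cross-section at z=1: (8.56,-3.20) (3.80,5.28) (1.66,6.08) (-4.95,3.07) (-5.75,0.93) (4.95,-3.07)

t = z/height = 1/2 = 0.5
s = 1 + (scale-1)·z/height = 1 + (2.23-1)·1/2 = 1.615000
θ = twist·z/height = -311°·1/2 = -155.5000° = -2.713987 rad
cos θ = -0.909961, sin θ = -0.414693 (intermediates below are computed at full precision and shown rounded to 5 d.p.)
v1: (-4,4) → rotate → (5.29862,-1.98107) → ×s → (8.55727,-3.19943) → (8.56,-3.20)
v2: (-3.5,-2) → rotate → (2.35548,3.27135) → ×s → (3.80410,5.28323) → (3.80,5.28)
v3: (-2.5,-3) → rotate → (1.03082,3.76662) → ×s → (1.66478,6.08309) → (1.66,6.08)
v4: (2,-3) → rotate → (-3.06400,1.90050) → ×s → (-4.94836,3.06930) → (-4.95,3.07)
v5: (3,-2) → rotate → (-3.55927,0.57584) → ×s → (-5.74822,0.92999) → (-5.75,0.93)
v6: (-2,3) → rotate → (3.06400,-1.90050) → ×s → (4.94836,-3.06930) → (4.95,-3.07)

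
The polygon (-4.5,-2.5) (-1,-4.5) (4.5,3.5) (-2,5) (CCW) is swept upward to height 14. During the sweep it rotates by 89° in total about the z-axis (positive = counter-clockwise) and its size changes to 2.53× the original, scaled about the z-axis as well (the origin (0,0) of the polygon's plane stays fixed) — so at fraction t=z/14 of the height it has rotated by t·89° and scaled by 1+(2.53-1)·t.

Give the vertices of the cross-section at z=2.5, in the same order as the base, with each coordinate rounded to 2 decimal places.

t = z/height = 2.5/14 = 0.178571
s = 1 + (scale-1)·z/height = 1 + (2.53-1)·2.5/14 = 1.273214
θ = twist·z/height = 89°·2.5/14 = 15.8929° = 0.277383 rad
cos θ = 0.961775, sin θ = 0.273839 (intermediates below are computed at full precision and shown rounded to 5 d.p.)
v1: (-4.5,-2.5) → rotate → (-3.64339,-3.63672) → ×s → (-4.63882,-4.63032) → (-4.64,-4.63)
v2: (-1,-4.5) → rotate → (0.27050,-4.60183) → ×s → (0.34441,-5.85911) → (0.34,-5.86)
v3: (4.5,3.5) → rotate → (3.36955,4.59849) → ×s → (4.29016,5.85486) → (4.29,5.85)
v4: (-2,5) → rotate → (-3.29275,4.26120) → ×s → (-4.19237,5.42542) → (-4.19,5.43)

Cross-section at z=2.5: (-4.64,-4.63) (0.34,-5.86) (4.29,5.85) (-4.19,5.43)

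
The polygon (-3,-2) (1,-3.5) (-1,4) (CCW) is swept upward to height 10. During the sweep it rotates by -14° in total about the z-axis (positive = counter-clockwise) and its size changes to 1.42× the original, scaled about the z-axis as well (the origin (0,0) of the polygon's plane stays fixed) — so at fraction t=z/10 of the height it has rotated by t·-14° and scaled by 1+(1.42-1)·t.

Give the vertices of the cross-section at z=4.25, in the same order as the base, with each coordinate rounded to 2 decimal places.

Cross-section at z=4.25: (-3.76,-1.98) (0.74,-4.22) (-0.68,4.81)

t = z/height = 4.25/10 = 0.425
s = 1 + (scale-1)·z/height = 1 + (1.42-1)·4.25/10 = 1.178500
θ = twist·z/height = -14°·4.25/10 = -5.9500° = -0.103847 rad
cos θ = 0.994613, sin θ = -0.103661 (intermediates below are computed at full precision and shown rounded to 5 d.p.)
v1: (-3,-2) → rotate → (-3.19116,-1.67824) → ×s → (-3.76078,-1.97781) → (-3.76,-1.98)
v2: (1,-3.5) → rotate → (0.63180,-3.58481) → ×s → (0.74458,-4.22469) → (0.74,-4.22)
v3: (-1,4) → rotate → (-0.57997,4.08211) → ×s → (-0.68350,4.81077) → (-0.68,4.81)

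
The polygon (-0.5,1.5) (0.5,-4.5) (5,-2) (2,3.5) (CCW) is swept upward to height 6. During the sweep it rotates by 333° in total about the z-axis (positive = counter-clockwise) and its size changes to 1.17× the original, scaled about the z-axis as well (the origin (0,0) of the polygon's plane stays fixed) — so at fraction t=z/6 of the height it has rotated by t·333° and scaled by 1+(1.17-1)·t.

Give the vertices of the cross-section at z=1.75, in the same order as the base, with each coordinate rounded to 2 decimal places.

Cross-section at z=1.75: (-1.50,-0.72) (4.62,1.11) (1.43,5.47) (-3.91,1.63)

t = z/height = 1.75/6 = 0.291667
s = 1 + (scale-1)·z/height = 1 + (1.17-1)·1.75/6 = 1.049583
θ = twist·z/height = 333°·1.75/6 = 97.1250° = 1.695151 rad
cos θ = -0.124034, sin θ = 0.992278 (intermediates below are computed at full precision and shown rounded to 5 d.p.)
v1: (-0.5,1.5) → rotate → (-1.42640,-0.68219) → ×s → (-1.49713,-0.71602) → (-1.50,-0.72)
v2: (0.5,-4.5) → rotate → (4.40323,1.05429) → ×s → (4.62156,1.10657) → (4.62,1.11)
v3: (5,-2) → rotate → (1.36438,5.20946) → ×s → (1.43203,5.46776) → (1.43,5.47)
v4: (2,3.5) → rotate → (-3.72104,1.55044) → ×s → (-3.90554,1.62731) → (-3.91,1.63)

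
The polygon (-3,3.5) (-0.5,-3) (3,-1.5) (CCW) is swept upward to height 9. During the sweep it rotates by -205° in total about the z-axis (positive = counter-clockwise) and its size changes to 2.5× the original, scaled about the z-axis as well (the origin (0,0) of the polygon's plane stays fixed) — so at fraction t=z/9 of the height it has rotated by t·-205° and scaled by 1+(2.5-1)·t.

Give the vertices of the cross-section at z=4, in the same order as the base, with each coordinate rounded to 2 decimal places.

t = z/height = 4/9 = 0.444444
s = 1 + (scale-1)·z/height = 1 + (2.5-1)·4/9 = 1.666667
θ = twist·z/height = -205°·4/9 = -91.1111° = -1.590189 rad
cos θ = -0.019391, sin θ = -0.999812 (intermediates below are computed at full precision and shown rounded to 5 d.p.)
v1: (-3,3.5) → rotate → (3.55752,2.93157) → ×s → (5.92919,4.88594) → (5.93,4.89)
v2: (-0.5,-3) → rotate → (-2.98974,0.55808) → ×s → (-4.98290,0.93013) → (-4.98,0.93)
v3: (3,-1.5) → rotate → (-1.55789,-2.97035) → ×s → (-2.59649,-4.95058) → (-2.60,-4.95)

Cross-section at z=4: (5.93,4.89) (-4.98,0.93) (-2.60,-4.95)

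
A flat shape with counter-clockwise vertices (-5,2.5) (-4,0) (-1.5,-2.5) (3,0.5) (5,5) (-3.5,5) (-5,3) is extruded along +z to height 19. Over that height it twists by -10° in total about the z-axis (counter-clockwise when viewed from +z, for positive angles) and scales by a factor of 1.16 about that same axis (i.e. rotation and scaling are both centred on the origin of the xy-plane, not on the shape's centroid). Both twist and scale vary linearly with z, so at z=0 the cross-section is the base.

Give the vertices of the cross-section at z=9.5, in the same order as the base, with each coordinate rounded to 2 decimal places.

t = z/height = 9.5/19 = 0.5
s = 1 + (scale-1)·z/height = 1 + (1.16-1)·9.5/19 = 1.080000
θ = twist·z/height = -10°·9.5/19 = -5.0000° = -0.087266 rad
cos θ = 0.996195, sin θ = -0.087156 (intermediates below are computed at full precision and shown rounded to 5 d.p.)
v1: (-5,2.5) → rotate → (-4.76308,2.92627) → ×s → (-5.14413,3.16037) → (-5.14,3.16)
v2: (-4,0) → rotate → (-3.98478,0.34862) → ×s → (-4.30356,0.37651) → (-4.30,0.38)
v3: (-1.5,-2.5) → rotate → (-1.71218,-2.35975) → ×s → (-1.84916,-2.54853) → (-1.85,-2.55)
v4: (3,0.5) → rotate → (3.03216,0.23663) → ×s → (3.27473,0.25556) → (3.27,0.26)
v5: (5,5) → rotate → (5.41675,4.54519) → ×s → (5.85009,4.90881) → (5.85,4.91)
v6: (-3.5,5) → rotate → (-3.05090,5.28602) → ×s → (-3.29497,5.70890) → (-3.29,5.71)
v7: (-5,3) → rotate → (-4.71951,3.42436) → ×s → (-5.09707,3.69831) → (-5.10,3.70)

Cross-section at z=9.5: (-5.14,3.16) (-4.30,0.38) (-1.85,-2.55) (3.27,0.26) (5.85,4.91) (-3.29,5.71) (-5.10,3.70)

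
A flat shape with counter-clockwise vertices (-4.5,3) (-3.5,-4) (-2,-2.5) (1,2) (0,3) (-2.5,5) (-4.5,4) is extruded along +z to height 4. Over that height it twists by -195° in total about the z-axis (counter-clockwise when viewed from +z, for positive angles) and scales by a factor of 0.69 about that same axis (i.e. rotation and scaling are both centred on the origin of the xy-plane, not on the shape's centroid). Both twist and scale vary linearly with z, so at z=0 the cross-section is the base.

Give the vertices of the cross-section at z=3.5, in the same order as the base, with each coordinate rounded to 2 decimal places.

t = z/height = 3.5/4 = 0.875
s = 1 + (scale-1)·z/height = 1 + (0.69-1)·3.5/4 = 0.728750
θ = twist·z/height = -195°·3.5/4 = -170.6250° = -2.977968 rad
cos θ = -0.986643, sin θ = -0.162895 (intermediates below are computed at full precision and shown rounded to 5 d.p.)
v1: (-4.5,3) → rotate → (4.92858,-2.22690) → ×s → (3.59170,-1.62285) → (3.59,-1.62)
v2: (-3.5,-4) → rotate → (2.80167,4.51671) → ×s → (2.04172,3.29155) → (2.04,3.29)
v3: (-2,-2.5) → rotate → (1.56605,2.79240) → ×s → (1.14126,2.03496) → (1.14,2.03)
v4: (1,2) → rotate → (-0.66085,-2.13618) → ×s → (-0.48160,-1.55674) → (-0.48,-1.56)
v5: (0,3) → rotate → (0.48869,-2.95993) → ×s → (0.35613,-2.15705) → (0.36,-2.16)
v6: (-2.5,5) → rotate → (3.28109,-4.52598) → ×s → (2.39109,-3.29831) → (2.39,-3.30)
v7: (-4.5,4) → rotate → (5.09148,-3.21354) → ×s → (3.71041,-2.34187) → (3.71,-2.34)

Cross-section at z=3.5: (3.59,-1.62) (2.04,3.29) (1.14,2.03) (-0.48,-1.56) (0.36,-2.16) (2.39,-3.30) (3.71,-2.34)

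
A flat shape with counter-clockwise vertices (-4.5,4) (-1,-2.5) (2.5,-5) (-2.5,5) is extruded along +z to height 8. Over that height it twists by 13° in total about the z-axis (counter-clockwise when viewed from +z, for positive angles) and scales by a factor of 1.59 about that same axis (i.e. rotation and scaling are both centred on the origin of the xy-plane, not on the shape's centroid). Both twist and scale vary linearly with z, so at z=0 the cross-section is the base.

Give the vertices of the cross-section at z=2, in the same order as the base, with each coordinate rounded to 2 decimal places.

t = z/height = 2/8 = 0.25
s = 1 + (scale-1)·z/height = 1 + (1.59-1)·2/8 = 1.147500
θ = twist·z/height = 13°·2/8 = 3.2500° = 0.056723 rad
cos θ = 0.998392, sin θ = 0.056693 (intermediates below are computed at full precision and shown rounded to 5 d.p.)
v1: (-4.5,4) → rotate → (-4.71953,3.73845) → ×s → (-5.41566,4.28987) → (-5.42,4.29)
v2: (-1,-2.5) → rotate → (-0.85666,-2.55267) → ×s → (-0.98302,-2.92919) → (-0.98,-2.93)
v3: (2.5,-5) → rotate → (2.77944,-4.85023) → ×s → (3.18941,-5.56563) → (3.19,-5.57)
v4: (-2.5,5) → rotate → (-2.77944,4.85023) → ×s → (-3.18941,5.56563) → (-3.19,5.57)

Cross-section at z=2: (-5.42,4.29) (-0.98,-2.93) (3.19,-5.57) (-3.19,5.57)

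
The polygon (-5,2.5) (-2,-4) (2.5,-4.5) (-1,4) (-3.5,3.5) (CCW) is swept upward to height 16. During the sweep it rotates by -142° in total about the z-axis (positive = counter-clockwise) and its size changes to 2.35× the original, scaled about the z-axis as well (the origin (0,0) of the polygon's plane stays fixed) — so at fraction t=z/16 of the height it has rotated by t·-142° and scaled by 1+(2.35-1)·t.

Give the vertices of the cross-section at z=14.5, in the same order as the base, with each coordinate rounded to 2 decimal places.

t = z/height = 14.5/16 = 0.90625
s = 1 + (scale-1)·z/height = 1 + (2.35-1)·14.5/16 = 2.223438
θ = twist·z/height = -142°·14.5/16 = -128.6875° = -2.246021 rad
cos θ = -0.625072, sin θ = -0.780567 (intermediates below are computed at full precision and shown rounded to 5 d.p.)
v1: (-5,2.5) → rotate → (5.07678,2.34015) → ×s → (11.28790,5.20318) → (11.29,5.20)
v2: (-2,-4) → rotate → (-1.87212,4.06142) → ×s → (-4.16255,9.03032) → (-4.16,9.03)
v3: (2.5,-4.5) → rotate → (-5.07523,0.86141) → ×s → (-11.28446,1.91529) → (-11.28,1.92)
v4: (-1,4) → rotate → (3.74734,-1.71972) → ×s → (8.33198,-3.82370) → (8.33,-3.82)
v5: (-3.5,3.5) → rotate → (4.91974,0.54423) → ×s → (10.93873,1.21006) → (10.94,1.21)

Cross-section at z=14.5: (11.29,5.20) (-4.16,9.03) (-11.28,1.92) (8.33,-3.82) (10.94,1.21)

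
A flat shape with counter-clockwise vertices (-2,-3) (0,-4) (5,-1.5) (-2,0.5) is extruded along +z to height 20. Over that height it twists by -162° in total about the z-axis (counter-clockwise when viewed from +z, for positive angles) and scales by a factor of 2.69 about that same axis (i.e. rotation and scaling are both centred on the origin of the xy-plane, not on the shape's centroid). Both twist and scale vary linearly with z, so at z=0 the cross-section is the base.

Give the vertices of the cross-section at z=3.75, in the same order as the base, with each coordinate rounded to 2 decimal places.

t = z/height = 3.75/20 = 0.1875
s = 1 + (scale-1)·z/height = 1 + (2.69-1)·3.75/20 = 1.316875
θ = twist·z/height = -162°·3.75/20 = -30.3750° = -0.530144 rad
cos θ = 0.862734, sin θ = -0.505657 (intermediates below are computed at full precision and shown rounded to 5 d.p.)
v1: (-2,-3) → rotate → (-3.24244,-1.57689) → ×s → (-4.26989,-2.07656) → (-4.27,-2.08)
v2: (0,-4) → rotate → (-2.02263,-3.45094) → ×s → (-2.66355,-4.54445) → (-2.66,-4.54)
v3: (5,-1.5) → rotate → (3.55519,-3.82239) → ×s → (4.68174,-5.03361) → (4.68,-5.03)
v4: (-2,0.5) → rotate → (-1.47264,1.44268) → ×s → (-1.93928,1.89983) → (-1.94,1.90)

Cross-section at z=3.75: (-4.27,-2.08) (-2.66,-4.54) (4.68,-5.03) (-1.94,1.90)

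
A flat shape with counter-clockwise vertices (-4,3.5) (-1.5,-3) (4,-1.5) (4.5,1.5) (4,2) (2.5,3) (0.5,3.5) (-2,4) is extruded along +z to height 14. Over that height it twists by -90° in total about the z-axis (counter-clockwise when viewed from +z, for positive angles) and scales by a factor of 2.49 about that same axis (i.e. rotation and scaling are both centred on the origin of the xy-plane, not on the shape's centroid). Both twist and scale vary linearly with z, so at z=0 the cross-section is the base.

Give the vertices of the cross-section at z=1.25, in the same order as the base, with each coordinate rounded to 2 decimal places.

Cross-section at z=1.25: (-3.93,4.56) (-2.16,-3.13) (4.25,-2.32) (5.29,0.97) (4.80,1.61) (3.28,2.97) (1.12,3.85) (-1.61,4.80)

t = z/height = 1.25/14 = 0.0892857
s = 1 + (scale-1)·z/height = 1 + (2.49-1)·1.25/14 = 1.133036
θ = twist·z/height = -90°·1.25/14 = -8.0357° = -0.140250 rad
cos θ = 0.990181, sin θ = -0.139790 (intermediates below are computed at full precision and shown rounded to 5 d.p.)
v1: (-4,3.5) → rotate → (-3.47146,4.02480) → ×s → (-3.93329,4.56024) → (-3.93,4.56)
v2: (-1.5,-3) → rotate → (-1.90464,-2.76086) → ×s → (-2.15803,-3.12815) → (-2.16,-3.13)
v3: (4,-1.5) → rotate → (3.75104,-2.04443) → ×s → (4.25006,-2.31642) → (4.25,-2.32)
v4: (4.5,1.5) → rotate → (4.66550,0.85622) → ×s → (5.28618,0.97012) → (5.29,0.97)
v5: (4,2) → rotate → (4.24031,1.42120) → ×s → (4.80442,1.61027) → (4.80,1.61)
v6: (2.5,3) → rotate → (2.89482,2.62107) → ×s → (3.27994,2.96976) → (3.28,2.97)
v7: (0.5,3.5) → rotate → (0.98436,3.39574) → ×s → (1.11531,3.84749) → (1.12,3.85)
v8: (-2,4) → rotate → (-1.42120,4.24031) → ×s → (-1.61027,4.80442) → (-1.61,4.80)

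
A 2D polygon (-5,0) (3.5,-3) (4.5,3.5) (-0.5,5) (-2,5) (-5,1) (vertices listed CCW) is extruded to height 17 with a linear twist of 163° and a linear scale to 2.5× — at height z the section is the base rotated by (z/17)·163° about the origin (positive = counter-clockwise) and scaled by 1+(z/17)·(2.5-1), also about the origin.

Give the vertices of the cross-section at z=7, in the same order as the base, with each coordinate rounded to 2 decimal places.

Cross-section at z=7: (-3.15,-7.45) (6.67,3.33) (-2.39,8.91) (-7.77,2.40) (-8.71,0.16) (-4.64,-6.82)

t = z/height = 7/17 = 0.411765
s = 1 + (scale-1)·z/height = 1 + (2.5-1)·7/17 = 1.617647
θ = twist·z/height = 163°·7/17 = 67.1176° = 1.171424 rad
cos θ = 0.388840, sin θ = 0.921305 (intermediates below are computed at full precision and shown rounded to 5 d.p.)
v1: (-5,0) → rotate → (-1.94420,-4.60653) → ×s → (-3.14503,-7.45173) → (-3.15,-7.45)
v2: (3.5,-3) → rotate → (4.12486,2.05805) → ×s → (6.67256,3.32919) → (6.67,3.33)
v3: (4.5,3.5) → rotate → (-1.47479,5.50681) → ×s → (-2.38569,8.90808) → (-2.39,8.91)
v4: (-0.5,5) → rotate → (-4.80095,1.48355) → ×s → (-7.76624,2.39986) → (-7.77,2.40)
v5: (-2,5) → rotate → (-5.38421,0.10159) → ×s → (-8.70975,0.16434) → (-8.71,0.16)
v6: (-5,1) → rotate → (-2.86551,-4.21769) → ×s → (-4.63538,-6.82273) → (-4.64,-6.82)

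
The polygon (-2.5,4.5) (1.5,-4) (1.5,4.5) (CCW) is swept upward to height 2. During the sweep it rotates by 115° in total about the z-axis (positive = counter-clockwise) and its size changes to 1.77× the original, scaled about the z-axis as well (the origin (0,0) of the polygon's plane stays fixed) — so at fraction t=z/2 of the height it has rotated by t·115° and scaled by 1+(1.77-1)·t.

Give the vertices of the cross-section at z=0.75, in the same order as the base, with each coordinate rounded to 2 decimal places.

t = z/height = 0.75/2 = 0.375
s = 1 + (scale-1)·z/height = 1 + (1.77-1)·0.75/2 = 1.288750
θ = twist·z/height = 115°·0.75/2 = 43.1250° = 0.752673 rad
cos θ = 0.729864, sin θ = 0.683592 (intermediates below are computed at full precision and shown rounded to 5 d.p.)
v1: (-2.5,4.5) → rotate → (-4.90083,1.57541) → ×s → (-6.31594,2.03031) → (-6.32,2.03)
v2: (1.5,-4) → rotate → (3.82917,-1.89407) → ×s → (4.93484,-2.44098) → (4.93,-2.44)
v3: (1.5,4.5) → rotate → (-1.98137,4.30978) → ×s → (-2.55349,5.55422) → (-2.55,5.55)

Cross-section at z=0.75: (-6.32,2.03) (4.93,-2.44) (-2.55,5.55)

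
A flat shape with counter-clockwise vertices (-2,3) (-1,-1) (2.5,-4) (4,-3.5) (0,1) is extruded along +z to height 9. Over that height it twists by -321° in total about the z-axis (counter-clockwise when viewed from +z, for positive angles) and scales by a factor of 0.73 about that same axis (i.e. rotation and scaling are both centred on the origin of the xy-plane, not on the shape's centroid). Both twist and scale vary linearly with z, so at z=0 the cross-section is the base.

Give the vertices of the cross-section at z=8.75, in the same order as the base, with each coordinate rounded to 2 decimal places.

Cross-section at z=8.75: (-2.63,0.39) (0.05,-1.04) (3.43,-0.61) (3.89,0.46) (-0.55,0.49)

t = z/height = 8.75/9 = 0.972222
s = 1 + (scale-1)·z/height = 1 + (0.73-1)·8.75/9 = 0.737500
θ = twist·z/height = -321°·8.75/9 = -312.0833° = -5.446882 rad
cos θ = 0.670211, sin θ = 0.742171 (intermediates below are computed at full precision and shown rounded to 5 d.p.)
v1: (-2,3) → rotate → (-3.56693,0.52629) → ×s → (-2.63061,0.38814) → (-2.63,0.39)
v2: (-1,-1) → rotate → (0.07196,-1.41238) → ×s → (0.05307,-1.04163) → (0.05,-1.04)
v3: (2.5,-4) → rotate → (4.64421,-0.82542) → ×s → (3.42511,-0.60874) → (3.43,-0.61)
v4: (4,-3.5) → rotate → (5.27844,0.62295) → ×s → (3.89285,0.45942) → (3.89,0.46)
v5: (0,1) → rotate → (-0.74217,0.67021) → ×s → (-0.54735,0.49428) → (-0.55,0.49)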